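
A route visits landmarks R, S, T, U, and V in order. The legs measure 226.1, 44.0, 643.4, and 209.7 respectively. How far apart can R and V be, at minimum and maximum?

The maximum is all hops collinear in one direction: 226.1 + 44.0 + 643.4 + 209.7 = 1123.2.
The longest hop is 643.4; the others sum to 479.8. Folding the others back against it leaves at least 643.4 − 479.8 = 163.6.

163.6 ≤ RV ≤ 1123.2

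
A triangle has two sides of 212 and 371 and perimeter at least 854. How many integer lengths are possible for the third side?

312

Triangle inequality: 159 < x < 583. Perimeter ≥ 854 gives x ≥ 854 − 212 − 371 = 271.
So 271 ≤ x < 583; integers 271 through 582: 312 values.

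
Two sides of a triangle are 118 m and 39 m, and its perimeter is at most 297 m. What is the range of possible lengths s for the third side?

Triangle inequality alone gives 79 < s < 157.
The perimeter condition gives s ≤ 297 − 118 − 39 = 140.
Intersecting the two: 79 < s ≤ 140.

79 < s ≤ 140 m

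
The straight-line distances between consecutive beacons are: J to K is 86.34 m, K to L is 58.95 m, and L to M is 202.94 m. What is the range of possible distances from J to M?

57.65 ≤ JM ≤ 348.23 m

The maximum is all hops collinear in one direction: 86.34 + 58.95 + 202.94 = 348.23.
The longest hop is 202.94; the others sum to 145.29. Folding the others back against it leaves at least 202.94 − 145.29 = 57.65.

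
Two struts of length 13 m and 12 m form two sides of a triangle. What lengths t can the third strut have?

By the triangle inequality, t must be less than 13 + 12 = 25 and greater than |13 − 12| = 1.

1 < t < 25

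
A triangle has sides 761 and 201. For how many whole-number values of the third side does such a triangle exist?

The third side lies in the open interval (560, 962).
Integers from 561 to 961 inclusive: 961 − 561 + 1 = 401.

401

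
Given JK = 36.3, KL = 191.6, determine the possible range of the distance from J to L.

By the triangle inequality, |36.3 − 191.6| ≤ JL ≤ 36.3 + 191.6.

155.3 ≤ JL ≤ 227.9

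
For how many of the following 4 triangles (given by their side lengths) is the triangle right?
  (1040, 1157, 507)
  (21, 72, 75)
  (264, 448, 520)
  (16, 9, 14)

(1040,1157,507): 507²+1040² = 1338649 = 1157² → right
(21,72,75): 21²+72² = 5625 = 75² → right
(264,448,520): 264²+448² = 270400 = 520² → right
(16,9,14): 9²+14² = 277 > 256 = 16² → acute
3 of the 4 are right.

3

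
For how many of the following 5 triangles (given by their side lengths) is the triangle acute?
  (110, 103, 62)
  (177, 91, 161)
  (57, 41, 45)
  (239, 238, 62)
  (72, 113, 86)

(110,103,62): 62²+103² = 14453 > 12100 = 110² → acute
(177,91,161): 91²+161² = 34202 > 31329 = 177² → acute
(57,41,45): 41²+45² = 3706 > 3249 = 57² → acute
(239,238,62): 62²+238² = 60488 > 57121 = 239² → acute
(72,113,86): 72²+86² = 12580 < 12769 = 113² → obtuse
4 of the 5 are acute.

4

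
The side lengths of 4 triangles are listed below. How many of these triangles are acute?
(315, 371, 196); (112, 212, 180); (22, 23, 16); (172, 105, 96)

1

(315,371,196): 196²+315² = 137641 = 371² → right
(112,212,180): 112²+180² = 44944 = 212² → right
(22,23,16): 16²+22² = 740 > 529 = 23² → acute
(172,105,96): 96²+105² = 20241 < 29584 = 172² → obtuse
1 of the 4 is acute.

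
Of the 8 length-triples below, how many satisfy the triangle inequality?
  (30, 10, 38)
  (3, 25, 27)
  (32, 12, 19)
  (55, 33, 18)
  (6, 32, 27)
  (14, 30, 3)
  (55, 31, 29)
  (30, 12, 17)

4

(10,30,38): 10+30 > 38 → valid
(3,25,27): 3+25 > 27 → valid
(12,19,32): 12+19 ≤ 32 → not valid
(18,33,55): 18+33 ≤ 55 → not valid
(6,27,32): 6+27 > 32 → valid
(3,14,30): 3+14 ≤ 30 → not valid
(29,31,55): 29+31 > 55 → valid
(12,17,30): 12+17 ≤ 30 → not valid
4 of the 8 triples form a triangle.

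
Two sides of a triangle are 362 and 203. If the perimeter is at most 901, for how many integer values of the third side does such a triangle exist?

177

Triangle inequality: 159 < x < 565. Perimeter ≤ 901 gives x ≤ 901 − 362 − 203 = 336.
So 159 < x ≤ 336; integers 160 through 336: 177 values.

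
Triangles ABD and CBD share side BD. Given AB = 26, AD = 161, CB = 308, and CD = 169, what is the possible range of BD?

From triangle ABD: |26 − 161| < BD < 26 + 161, i.e. 135 < BD < 187.
From triangle CBD: 139 < BD < 477.
Both must hold, so BD lies in the intersection.

139 < BD < 187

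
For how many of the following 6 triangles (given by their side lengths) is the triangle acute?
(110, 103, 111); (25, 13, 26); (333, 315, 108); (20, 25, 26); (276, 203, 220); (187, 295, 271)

(110,103,111): 103²+110² = 22709 > 12321 = 111² → acute
(25,13,26): 13²+25² = 794 > 676 = 26² → acute
(333,315,108): 108²+315² = 110889 = 333² → right
(20,25,26): 20²+25² = 1025 > 676 = 26² → acute
(276,203,220): 203²+220² = 89609 > 76176 = 276² → acute
(187,295,271): 187²+271² = 108410 > 87025 = 295² → acute
5 of the 6 are acute.

5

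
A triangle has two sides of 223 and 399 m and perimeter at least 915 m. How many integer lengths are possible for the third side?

Triangle inequality: 176 < x < 622. Perimeter ≥ 915 gives x ≥ 915 − 223 − 399 = 293.
So 293 ≤ x < 622; integers 293 through 621: 329 values.

329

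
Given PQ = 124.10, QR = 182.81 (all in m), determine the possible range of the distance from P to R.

By the triangle inequality, |124.10 − 182.81| ≤ PR ≤ 124.10 + 182.81.

58.71 ≤ PR ≤ 306.91 m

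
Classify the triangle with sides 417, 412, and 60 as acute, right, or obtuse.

obtuse

Compare the square of the longest side to the sum of squares of the other two: 60² + 412² = 173344 < 173889 = 417².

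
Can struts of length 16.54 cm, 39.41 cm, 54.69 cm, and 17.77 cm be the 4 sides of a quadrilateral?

Yes

A quadrilateral exists iff every side is shorter than the sum of the others — equivalently, the longest side is less than the sum of the rest.
Longest side 54.69 < 73.72 (sum of the remaining 3), so yes.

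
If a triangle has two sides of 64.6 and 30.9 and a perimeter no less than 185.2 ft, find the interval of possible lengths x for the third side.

Triangle inequality alone gives 33.7 < x < 95.5.
The perimeter condition gives x ≥ 185.2 − 64.6 − 30.9 = 89.7.
Intersecting the two: 89.7 ≤ x < 95.5.

89.7 ≤ x < 95.5 ft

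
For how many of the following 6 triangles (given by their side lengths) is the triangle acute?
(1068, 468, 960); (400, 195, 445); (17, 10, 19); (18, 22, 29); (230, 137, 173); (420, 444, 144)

(1068,468,960): 468²+960² = 1140624 = 1068² → right
(400,195,445): 195²+400² = 198025 = 445² → right
(17,10,19): 10²+17² = 389 > 361 = 19² → acute
(18,22,29): 18²+22² = 808 < 841 = 29² → obtuse
(230,137,173): 137²+173² = 48698 < 52900 = 230² → obtuse
(420,444,144): 144²+420² = 197136 = 444² → right
1 of the 6 is acute.

1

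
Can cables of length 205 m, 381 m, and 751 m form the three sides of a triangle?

No

The longest side is 751, but the other two sum to only 586.
586 < 751, so the triangle inequality fails.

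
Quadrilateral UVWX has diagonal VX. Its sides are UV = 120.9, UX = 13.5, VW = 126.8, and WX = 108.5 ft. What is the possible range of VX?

107.4 < VX < 134.4

From triangle UVX: |120.9 − 13.5| < VX < 120.9 + 13.5, i.e. 107.4 < VX < 134.4.
From triangle WVX: 18.3 < VX < 235.3.
Both must hold, so VX lies in the intersection.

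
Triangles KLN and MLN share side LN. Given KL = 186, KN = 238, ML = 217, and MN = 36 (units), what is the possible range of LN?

From triangle KLN: |186 − 238| < LN < 186 + 238, i.e. 52 < LN < 424.
From triangle MLN: 181 < LN < 253.
Both must hold, so LN lies in the intersection.

181 < LN < 253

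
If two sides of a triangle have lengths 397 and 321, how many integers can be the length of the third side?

The third side lies in the open interval (76, 718).
Integers from 77 to 717 inclusive: 717 − 77 + 1 = 641.

641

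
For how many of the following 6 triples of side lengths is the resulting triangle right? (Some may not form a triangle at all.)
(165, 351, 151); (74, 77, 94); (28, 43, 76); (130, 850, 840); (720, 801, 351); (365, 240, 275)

3

(165,351,151): 151+165 ≤ 351, not a triangle
(74,77,94): 74²+77² = 11405 > 8836 = 94² → acute
(28,43,76): 28+43 ≤ 76, not a triangle
(130,850,840): 130²+840² = 722500 = 850² → right
(720,801,351): 351²+720² = 641601 = 801² → right
(365,240,275): 240²+275² = 133225 = 365² → right
3 of the 6 are right.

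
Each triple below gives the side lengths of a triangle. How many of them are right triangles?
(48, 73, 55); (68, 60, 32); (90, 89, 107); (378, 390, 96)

(48,73,55): 48²+55² = 5329 = 73² → right
(68,60,32): 32²+60² = 4624 = 68² → right
(90,89,107): 89²+90² = 16021 > 11449 = 107² → acute
(378,390,96): 96²+378² = 152100 = 390² → right
3 of the 4 are right.

3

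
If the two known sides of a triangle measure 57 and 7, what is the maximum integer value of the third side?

63

The third side must be strictly less than 57 + 7 = 64.
The largest integer below 64 is 63.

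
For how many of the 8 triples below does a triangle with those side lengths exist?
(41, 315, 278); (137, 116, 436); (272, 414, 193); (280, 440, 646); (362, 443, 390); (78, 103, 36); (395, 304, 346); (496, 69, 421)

(41,278,315): 41+278 > 315 → valid
(116,137,436): 116+137 ≤ 436 → not valid
(193,272,414): 193+272 > 414 → valid
(280,440,646): 280+440 > 646 → valid
(362,390,443): 362+390 > 443 → valid
(36,78,103): 36+78 > 103 → valid
(304,346,395): 304+346 > 395 → valid
(69,421,496): 69+421 ≤ 496 → not valid
6 of the 8 triples form a triangle.

6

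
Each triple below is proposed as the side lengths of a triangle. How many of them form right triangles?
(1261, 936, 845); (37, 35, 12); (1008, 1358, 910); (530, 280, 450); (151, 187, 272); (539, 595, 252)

(1261,936,845): 845²+936² = 1590121 = 1261² → right
(37,35,12): 12²+35² = 1369 = 37² → right
(1008,1358,910): 910²+1008² = 1844164 = 1358² → right
(530,280,450): 280²+450² = 280900 = 530² → right
(151,187,272): 151²+187² = 57770 < 73984 = 272² → obtuse
(539,595,252): 252²+539² = 354025 = 595² → right
5 of the 6 are right.

5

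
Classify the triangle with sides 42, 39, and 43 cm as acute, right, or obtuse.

Compare the square of the longest side to the sum of squares of the other two: 39² + 42² = 3285 > 1849 = 43².

acute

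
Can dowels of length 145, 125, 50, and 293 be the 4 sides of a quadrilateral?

Yes

A quadrilateral exists iff every side is shorter than the sum of the others — equivalently, the longest side is less than the sum of the rest.
Longest side 293 < 320 (sum of the remaining 3), so yes.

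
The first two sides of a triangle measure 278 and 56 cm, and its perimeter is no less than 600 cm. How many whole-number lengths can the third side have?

Triangle inequality: 222 < x < 334. Perimeter ≥ 600 gives x ≥ 600 − 278 − 56 = 266.
So 266 ≤ x < 334; integers 266 through 333: 68 values.

68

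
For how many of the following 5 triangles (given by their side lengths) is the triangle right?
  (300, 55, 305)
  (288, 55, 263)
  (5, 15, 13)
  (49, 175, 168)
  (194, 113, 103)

2

(300,55,305): 55²+300² = 93025 = 305² → right
(288,55,263): 55²+263² = 72194 < 82944 = 288² → obtuse
(5,15,13): 5²+13² = 194 < 225 = 15² → obtuse
(49,175,168): 49²+168² = 30625 = 175² → right
(194,113,103): 103²+113² = 23378 < 37636 = 194² → obtuse
2 of the 5 are right.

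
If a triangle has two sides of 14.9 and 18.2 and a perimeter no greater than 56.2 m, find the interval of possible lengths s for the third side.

3.3 < s ≤ 23.1

Triangle inequality alone gives 3.3 < s < 33.1.
The perimeter condition gives s ≤ 56.2 − 14.9 − 18.2 = 23.1.
Intersecting the two: 3.3 < s ≤ 23.1.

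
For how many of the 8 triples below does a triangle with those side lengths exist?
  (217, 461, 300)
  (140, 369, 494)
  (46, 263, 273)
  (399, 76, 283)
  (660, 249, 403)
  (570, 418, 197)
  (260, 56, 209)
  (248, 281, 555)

5

(217,300,461): 217+300 > 461 → valid
(140,369,494): 140+369 > 494 → valid
(46,263,273): 46+263 > 273 → valid
(76,283,399): 76+283 ≤ 399 → not valid
(249,403,660): 249+403 ≤ 660 → not valid
(197,418,570): 197+418 > 570 → valid
(56,209,260): 56+209 > 260 → valid
(248,281,555): 248+281 ≤ 555 → not valid
5 of the 8 triples form a triangle.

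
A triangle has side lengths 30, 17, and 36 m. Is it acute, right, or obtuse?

Compare the square of the longest side to the sum of squares of the other two: 17² + 30² = 1189 < 1296 = 36².

obtuse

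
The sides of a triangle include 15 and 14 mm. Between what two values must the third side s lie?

1 < s < 29 (mm)

By the triangle inequality, s must be less than 15 + 14 = 29 and greater than |15 − 14| = 1.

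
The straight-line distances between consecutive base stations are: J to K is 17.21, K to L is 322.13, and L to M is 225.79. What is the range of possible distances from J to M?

79.13 ≤ JM ≤ 565.13

The maximum is all hops collinear in one direction: 17.21 + 322.13 + 225.79 = 565.13.
The longest hop is 322.13; the others sum to 243.00. Folding the others back against it leaves at least 322.13 − 243.00 = 79.13.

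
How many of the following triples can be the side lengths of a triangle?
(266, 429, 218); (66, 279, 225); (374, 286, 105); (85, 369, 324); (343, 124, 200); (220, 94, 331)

4

(218,266,429): 218+266 > 429 → valid
(66,225,279): 66+225 > 279 → valid
(105,286,374): 105+286 > 374 → valid
(85,324,369): 85+324 > 369 → valid
(124,200,343): 124+200 ≤ 343 → not valid
(94,220,331): 94+220 ≤ 331 → not valid
4 of the 6 triples form a triangle.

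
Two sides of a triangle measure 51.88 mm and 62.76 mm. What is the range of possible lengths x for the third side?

By the triangle inequality, x must be less than 51.88 + 62.76 = 114.64 and greater than |51.88 − 62.76| = 10.88.

10.88 < x < 114.64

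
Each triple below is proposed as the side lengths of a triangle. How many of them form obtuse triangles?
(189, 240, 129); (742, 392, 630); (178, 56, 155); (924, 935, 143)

(189,240,129): 129²+189² = 52362 < 57600 = 240² → obtuse
(742,392,630): 392²+630² = 550564 = 742² → right
(178,56,155): 56²+155² = 27161 < 31684 = 178² → obtuse
(924,935,143): 143²+924² = 874225 = 935² → right
2 of the 4 are obtuse.

2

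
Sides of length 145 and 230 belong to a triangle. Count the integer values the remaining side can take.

289

The third side lies in the open interval (85, 375).
Integers from 86 to 374 inclusive: 374 − 86 + 1 = 289.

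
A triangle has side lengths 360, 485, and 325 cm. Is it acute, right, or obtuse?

right

Compare the square of the longest side to the sum of squares of the other two: 325² + 360² = 235225 = 485².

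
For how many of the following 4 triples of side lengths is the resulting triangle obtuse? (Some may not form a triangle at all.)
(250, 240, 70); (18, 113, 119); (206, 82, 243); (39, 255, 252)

2

(250,240,70): 70²+240² = 62500 = 250² → right
(18,113,119): 18²+113² = 13093 < 14161 = 119² → obtuse
(206,82,243): 82²+206² = 49160 < 59049 = 243² → obtuse
(39,255,252): 39²+252² = 65025 = 255² → right
2 of the 4 are obtuse.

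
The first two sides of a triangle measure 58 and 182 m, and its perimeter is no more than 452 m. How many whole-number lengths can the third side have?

88

Triangle inequality: 124 < x < 240. Perimeter ≤ 452 gives x ≤ 452 − 58 − 182 = 212.
So 124 < x ≤ 212; integers 125 through 212: 88 values.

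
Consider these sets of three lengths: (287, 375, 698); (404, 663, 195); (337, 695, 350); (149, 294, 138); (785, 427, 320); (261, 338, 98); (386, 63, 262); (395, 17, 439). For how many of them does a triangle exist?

1

(287,375,698): 287+375 ≤ 698 → not valid
(195,404,663): 195+404 ≤ 663 → not valid
(337,350,695): 337+350 ≤ 695 → not valid
(138,149,294): 138+149 ≤ 294 → not valid
(320,427,785): 320+427 ≤ 785 → not valid
(98,261,338): 98+261 > 338 → valid
(63,262,386): 63+262 ≤ 386 → not valid
(17,395,439): 17+395 ≤ 439 → not valid
1 of the 8 triples forms a triangle.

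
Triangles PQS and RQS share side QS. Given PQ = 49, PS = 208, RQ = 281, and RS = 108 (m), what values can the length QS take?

From triangle PQS: |49 − 208| < QS < 49 + 208, i.e. 159 < QS < 257.
From triangle RQS: 173 < QS < 389.
Both must hold, so QS lies in the intersection.

173 < QS < 257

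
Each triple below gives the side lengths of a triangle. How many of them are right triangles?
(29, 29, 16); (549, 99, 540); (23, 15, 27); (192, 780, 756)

2

(29,29,16): 16²+29² = 1097 > 841 = 29² → acute
(549,99,540): 99²+540² = 301401 = 549² → right
(23,15,27): 15²+23² = 754 > 729 = 27² → acute
(192,780,756): 192²+756² = 608400 = 780² → right
2 of the 4 are right.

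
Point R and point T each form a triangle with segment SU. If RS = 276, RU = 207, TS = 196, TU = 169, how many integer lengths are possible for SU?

295

From triangle RSU: 69 < SU < 483.
From triangle TSU: 27 < SU < 365.
Intersection: 69 < SU < 365, so integers 70 through 364: 295 values.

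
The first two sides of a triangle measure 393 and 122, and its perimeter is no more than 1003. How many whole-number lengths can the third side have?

Triangle inequality: 271 < x < 515. Perimeter ≤ 1003 gives x ≤ 1003 − 393 − 122 = 488.
So 271 < x ≤ 488; integers 272 through 488: 217 values.

217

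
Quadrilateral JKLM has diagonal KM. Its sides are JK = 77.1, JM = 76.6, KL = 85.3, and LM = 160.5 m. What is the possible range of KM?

75.2 < KM < 153.7

From triangle JKM: |77.1 − 76.6| < KM < 77.1 + 76.6, i.e. 0.5 < KM < 153.7.
From triangle LKM: 75.2 < KM < 245.8.
Both must hold, so KM lies in the intersection.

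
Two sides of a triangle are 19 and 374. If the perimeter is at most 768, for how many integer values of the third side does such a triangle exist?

20

Triangle inequality: 355 < x < 393. Perimeter ≤ 768 gives x ≤ 768 − 19 − 374 = 375.
So 355 < x ≤ 375; integers 356 through 375: 20 values.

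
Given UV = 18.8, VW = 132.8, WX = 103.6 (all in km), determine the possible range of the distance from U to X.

10.4 ≤ UX ≤ 255.2 km

The maximum is all hops collinear in one direction: 18.8 + 132.8 + 103.6 = 255.2.
The longest hop is 132.8; the others sum to 122.4. Folding the others back against it leaves at least 132.8 − 122.4 = 10.4.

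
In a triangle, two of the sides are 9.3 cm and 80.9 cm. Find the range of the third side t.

71.6 < t < 90.2 (cm)

By the triangle inequality, t must be less than 9.3 + 80.9 = 90.2 and greater than |9.3 − 80.9| = 71.6.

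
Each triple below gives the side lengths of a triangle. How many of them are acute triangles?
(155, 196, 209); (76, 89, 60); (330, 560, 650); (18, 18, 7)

3

(155,196,209): 155²+196² = 62441 > 43681 = 209² → acute
(76,89,60): 60²+76² = 9376 > 7921 = 89² → acute
(330,560,650): 330²+560² = 422500 = 650² → right
(18,18,7): 7²+18² = 373 > 324 = 18² → acute
3 of the 4 are acute.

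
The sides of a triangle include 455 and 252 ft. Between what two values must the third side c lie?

By the triangle inequality, c must be less than 455 + 252 = 707 and greater than |455 − 252| = 203.

203 < c < 707 (ft)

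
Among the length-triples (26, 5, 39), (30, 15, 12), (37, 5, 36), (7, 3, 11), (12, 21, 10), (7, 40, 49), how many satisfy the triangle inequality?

2

(5,26,39): 5+26 ≤ 39 → not valid
(12,15,30): 12+15 ≤ 30 → not valid
(5,36,37): 5+36 > 37 → valid
(3,7,11): 3+7 ≤ 11 → not valid
(10,12,21): 10+12 > 21 → valid
(7,40,49): 7+40 ≤ 49 → not valid
2 of the 6 triples form a triangle.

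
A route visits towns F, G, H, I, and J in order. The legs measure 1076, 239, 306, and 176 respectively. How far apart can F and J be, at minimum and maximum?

355 ≤ FJ ≤ 1797

The maximum is all hops collinear in one direction: 1076 + 239 + 306 + 176 = 1797.
The longest hop is 1076; the others sum to 721. Folding the others back against it leaves at least 1076 − 721 = 355.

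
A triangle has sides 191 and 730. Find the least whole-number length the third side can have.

540

The third side must be strictly greater than |191 − 730| = 539.
The smallest integer above 539 is 540.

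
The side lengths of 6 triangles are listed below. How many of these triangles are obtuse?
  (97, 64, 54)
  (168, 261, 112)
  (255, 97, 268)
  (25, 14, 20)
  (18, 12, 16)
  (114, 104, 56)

(97,64,54): 54²+64² = 7012 < 9409 = 97² → obtuse
(168,261,112): 112²+168² = 40768 < 68121 = 261² → obtuse
(255,97,268): 97²+255² = 74434 > 71824 = 268² → acute
(25,14,20): 14²+20² = 596 < 625 = 25² → obtuse
(18,12,16): 12²+16² = 400 > 324 = 18² → acute
(114,104,56): 56²+104² = 13952 > 12996 = 114² → acute
3 of the 6 are obtuse.

3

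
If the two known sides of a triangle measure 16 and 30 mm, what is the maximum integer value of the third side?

The third side must be strictly less than 16 + 30 = 46.
The largest integer below 46 is 45.

45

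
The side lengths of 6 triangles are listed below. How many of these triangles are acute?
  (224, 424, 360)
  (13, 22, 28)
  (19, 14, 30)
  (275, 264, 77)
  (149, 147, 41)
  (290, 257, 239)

(224,424,360): 224²+360² = 179776 = 424² → right
(13,22,28): 13²+22² = 653 < 784 = 28² → obtuse
(19,14,30): 14²+19² = 557 < 900 = 30² → obtuse
(275,264,77): 77²+264² = 75625 = 275² → right
(149,147,41): 41²+147² = 23290 > 22201 = 149² → acute
(290,257,239): 239²+257² = 123170 > 84100 = 290² → acute
2 of the 6 are acute.

2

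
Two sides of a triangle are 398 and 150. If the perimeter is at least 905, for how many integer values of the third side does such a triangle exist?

191

Triangle inequality: 248 < x < 548. Perimeter ≥ 905 gives x ≥ 905 − 398 − 150 = 357.
So 357 ≤ x < 548; integers 357 through 547: 191 values.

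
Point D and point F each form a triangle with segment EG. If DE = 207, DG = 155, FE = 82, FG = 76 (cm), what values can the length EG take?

52 < EG < 158

From triangle DEG: |207 − 155| < EG < 207 + 155, i.e. 52 < EG < 362.
From triangle FEG: 6 < EG < 158.
Both must hold, so EG lies in the intersection.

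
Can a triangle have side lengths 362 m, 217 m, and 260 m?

Yes

The longest side is 362, and the other two sum to 477.
Since 477 > 362, the triangle inequality holds.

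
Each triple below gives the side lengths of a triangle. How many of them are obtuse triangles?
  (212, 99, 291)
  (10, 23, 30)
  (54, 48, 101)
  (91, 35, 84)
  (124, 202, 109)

(212,99,291): 99²+212² = 54745 < 84681 = 291² → obtuse
(10,23,30): 10²+23² = 629 < 900 = 30² → obtuse
(54,48,101): 48²+54² = 5220 < 10201 = 101² → obtuse
(91,35,84): 35²+84² = 8281 = 91² → right
(124,202,109): 109²+124² = 27257 < 40804 = 202² → obtuse
4 of the 5 are obtuse.

4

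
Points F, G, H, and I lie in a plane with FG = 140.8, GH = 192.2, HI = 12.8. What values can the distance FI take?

38.6 ≤ FI ≤ 345.8

The maximum is all hops collinear in one direction: 140.8 + 192.2 + 12.8 = 345.8.
The longest hop is 192.2; the others sum to 153.6. Folding the others back against it leaves at least 192.2 − 153.6 = 38.6.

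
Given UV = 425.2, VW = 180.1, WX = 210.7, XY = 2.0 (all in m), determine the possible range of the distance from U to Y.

32.4 ≤ UY ≤ 818.0 m

The maximum is all hops collinear in one direction: 425.2 + 180.1 + 210.7 + 2.0 = 818.0.
The longest hop is 425.2; the others sum to 392.8. Folding the others back against it leaves at least 425.2 − 392.8 = 32.4.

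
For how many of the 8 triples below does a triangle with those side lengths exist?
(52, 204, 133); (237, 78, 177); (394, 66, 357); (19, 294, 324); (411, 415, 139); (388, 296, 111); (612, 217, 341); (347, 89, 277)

(52,133,204): 52+133 ≤ 204 → not valid
(78,177,237): 78+177 > 237 → valid
(66,357,394): 66+357 > 394 → valid
(19,294,324): 19+294 ≤ 324 → not valid
(139,411,415): 139+411 > 415 → valid
(111,296,388): 111+296 > 388 → valid
(217,341,612): 217+341 ≤ 612 → not valid
(89,277,347): 89+277 > 347 → valid
5 of the 8 triples form a triangle.

5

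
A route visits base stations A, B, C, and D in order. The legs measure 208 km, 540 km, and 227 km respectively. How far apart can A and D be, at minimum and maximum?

105 ≤ AD ≤ 975 km

The maximum is all hops collinear in one direction: 208 + 540 + 227 = 975.
The longest hop is 540; the others sum to 435. Folding the others back against it leaves at least 540 − 435 = 105.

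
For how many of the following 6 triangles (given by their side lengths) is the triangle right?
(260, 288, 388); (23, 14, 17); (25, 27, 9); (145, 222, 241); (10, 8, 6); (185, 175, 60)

3

(260,288,388): 260²+288² = 150544 = 388² → right
(23,14,17): 14²+17² = 485 < 529 = 23² → obtuse
(25,27,9): 9²+25² = 706 < 729 = 27² → obtuse
(145,222,241): 145²+222² = 70309 > 58081 = 241² → acute
(10,8,6): 6²+8² = 100 = 10² → right
(185,175,60): 60²+175² = 34225 = 185² → right
3 of the 6 are right.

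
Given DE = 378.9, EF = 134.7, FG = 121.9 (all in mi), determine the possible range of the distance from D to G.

The maximum is all hops collinear in one direction: 378.9 + 134.7 + 121.9 = 635.5.
The longest hop is 378.9; the others sum to 256.6. Folding the others back against it leaves at least 378.9 − 256.6 = 122.3.

122.3 ≤ DG ≤ 635.5 mi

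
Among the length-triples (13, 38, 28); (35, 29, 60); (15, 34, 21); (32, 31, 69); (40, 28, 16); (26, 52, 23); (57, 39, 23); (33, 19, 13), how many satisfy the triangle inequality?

5

(13,28,38): 13+28 > 38 → valid
(29,35,60): 29+35 > 60 → valid
(15,21,34): 15+21 > 34 → valid
(31,32,69): 31+32 ≤ 69 → not valid
(16,28,40): 16+28 > 40 → valid
(23,26,52): 23+26 ≤ 52 → not valid
(23,39,57): 23+39 > 57 → valid
(13,19,33): 13+19 ≤ 33 → not valid
5 of the 8 triples form a triangle.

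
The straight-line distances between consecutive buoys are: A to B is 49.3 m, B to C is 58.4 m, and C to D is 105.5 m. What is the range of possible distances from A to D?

0 ≤ AD ≤ 213.2 m

The maximum is all hops collinear in one direction: 49.3 + 58.4 + 105.5 = 213.2.
The longest hop is 105.5; the others sum to 107.7. Since 105.5 ≤ 107.7, the path can fold back on itself completely, so the minimum distance is 0.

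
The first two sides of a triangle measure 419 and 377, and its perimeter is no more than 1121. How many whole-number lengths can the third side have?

283

Triangle inequality: 42 < x < 796. Perimeter ≤ 1121 gives x ≤ 1121 − 419 − 377 = 325.
So 42 < x ≤ 325; integers 43 through 325: 283 values.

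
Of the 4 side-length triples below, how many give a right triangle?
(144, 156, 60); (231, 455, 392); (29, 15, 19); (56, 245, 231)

(144,156,60): 60²+144² = 24336 = 156² → right
(231,455,392): 231²+392² = 207025 = 455² → right
(29,15,19): 15²+19² = 586 < 841 = 29² → obtuse
(56,245,231): 56²+231² = 56497 < 60025 = 245² → obtuse
2 of the 4 are right.

2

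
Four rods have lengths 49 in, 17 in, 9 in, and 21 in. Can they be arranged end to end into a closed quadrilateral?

No

For a quadrilateral, each side must be shorter than the sum of the others.
Here the longest side is 49, but the remaining 3 sides sum to only 47.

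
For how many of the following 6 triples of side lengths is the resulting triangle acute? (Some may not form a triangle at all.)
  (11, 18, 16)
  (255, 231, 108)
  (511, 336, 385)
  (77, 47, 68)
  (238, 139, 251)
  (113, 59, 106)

4

(11,18,16): 11²+16² = 377 > 324 = 18² → acute
(255,231,108): 108²+231² = 65025 = 255² → right
(511,336,385): 336²+385² = 261121 = 511² → right
(77,47,68): 47²+68² = 6833 > 5929 = 77² → acute
(238,139,251): 139²+238² = 75965 > 63001 = 251² → acute
(113,59,106): 59²+106² = 14717 > 12769 = 113² → acute
4 of the 6 are acute.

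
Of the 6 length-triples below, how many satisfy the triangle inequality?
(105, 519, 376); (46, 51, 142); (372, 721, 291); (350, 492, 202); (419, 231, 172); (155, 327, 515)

(105,376,519): 105+376 ≤ 519 → not valid
(46,51,142): 46+51 ≤ 142 → not valid
(291,372,721): 291+372 ≤ 721 → not valid
(202,350,492): 202+350 > 492 → valid
(172,231,419): 172+231 ≤ 419 → not valid
(155,327,515): 155+327 ≤ 515 → not valid
1 of the 6 triples forms a triangle.

1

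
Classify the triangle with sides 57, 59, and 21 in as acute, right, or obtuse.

acute

Compare the square of the longest side to the sum of squares of the other two: 21² + 57² = 3690 > 3481 = 59².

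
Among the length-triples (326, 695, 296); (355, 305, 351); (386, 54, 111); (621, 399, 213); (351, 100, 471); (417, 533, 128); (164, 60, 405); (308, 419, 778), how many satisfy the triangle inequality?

2

(296,326,695): 296+326 ≤ 695 → not valid
(305,351,355): 305+351 > 355 → valid
(54,111,386): 54+111 ≤ 386 → not valid
(213,399,621): 213+399 ≤ 621 → not valid
(100,351,471): 100+351 ≤ 471 → not valid
(128,417,533): 128+417 > 533 → valid
(60,164,405): 60+164 ≤ 405 → not valid
(308,419,778): 308+419 ≤ 778 → not valid
2 of the 8 triples form a triangle.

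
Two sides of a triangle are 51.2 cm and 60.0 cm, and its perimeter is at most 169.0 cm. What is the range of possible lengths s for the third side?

8.8 < s ≤ 57.8 cm

Triangle inequality alone gives 8.8 < s < 111.2.
The perimeter condition gives s ≤ 169.0 − 51.2 − 60.0 = 57.8.
Intersecting the two: 8.8 < s ≤ 57.8.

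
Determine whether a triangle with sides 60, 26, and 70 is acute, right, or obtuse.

Compare the square of the longest side to the sum of squares of the other two: 26² + 60² = 4276 < 4900 = 70².

obtuse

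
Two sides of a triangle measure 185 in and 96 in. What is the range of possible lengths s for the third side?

89 < s < 281 (in)

By the triangle inequality, s must be less than 185 + 96 = 281 and greater than |185 − 96| = 89.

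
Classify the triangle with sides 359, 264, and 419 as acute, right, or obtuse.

Compare the square of the longest side to the sum of squares of the other two: 264² + 359² = 198577 > 175561 = 419².

acute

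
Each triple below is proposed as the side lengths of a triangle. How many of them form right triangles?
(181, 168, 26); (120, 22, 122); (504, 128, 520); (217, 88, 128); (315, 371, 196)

(181,168,26): 26²+168² = 28900 < 32761 = 181² → obtuse
(120,22,122): 22²+120² = 14884 = 122² → right
(504,128,520): 128²+504² = 270400 = 520² → right
(217,88,128): 88+128 ≤ 217, not a triangle
(315,371,196): 196²+315² = 137641 = 371² → right
3 of the 5 are right.

3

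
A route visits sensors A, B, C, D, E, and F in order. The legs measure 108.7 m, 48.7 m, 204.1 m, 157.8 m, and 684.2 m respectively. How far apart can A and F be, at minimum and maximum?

164.9 ≤ AF ≤ 1203.5 m

The maximum is all hops collinear in one direction: 108.7 + 48.7 + 204.1 + 157.8 + 684.2 = 1203.5.
The longest hop is 684.2; the others sum to 519.3. Folding the others back against it leaves at least 684.2 − 519.3 = 164.9.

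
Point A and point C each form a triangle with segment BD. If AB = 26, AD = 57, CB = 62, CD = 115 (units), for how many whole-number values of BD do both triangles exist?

29

From triangle ABD: 31 < BD < 83.
From triangle CBD: 53 < BD < 177.
Intersection: 53 < BD < 83, so integers 54 through 82: 29 values.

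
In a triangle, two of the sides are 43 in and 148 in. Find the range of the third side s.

105 < s < 191

By the triangle inequality, s must be less than 43 + 148 = 191 and greater than |43 − 148| = 105.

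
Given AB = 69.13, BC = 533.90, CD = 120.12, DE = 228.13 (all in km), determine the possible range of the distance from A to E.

116.52 ≤ AE ≤ 951.28 km

The maximum is all hops collinear in one direction: 69.13 + 533.90 + 120.12 + 228.13 = 951.28.
The longest hop is 533.90; the others sum to 417.38. Folding the others back against it leaves at least 533.90 − 417.38 = 116.52.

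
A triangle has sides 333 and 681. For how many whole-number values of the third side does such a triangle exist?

The third side lies in the open interval (348, 1014).
Integers from 349 to 1013 inclusive: 1013 − 349 + 1 = 665.

665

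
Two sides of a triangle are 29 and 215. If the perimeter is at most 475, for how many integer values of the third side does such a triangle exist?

45

Triangle inequality: 186 < x < 244. Perimeter ≤ 475 gives x ≤ 475 − 29 − 215 = 231.
So 186 < x ≤ 231; integers 187 through 231: 45 values.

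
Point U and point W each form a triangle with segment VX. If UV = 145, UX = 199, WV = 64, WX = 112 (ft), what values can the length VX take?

54 < VX < 176

From triangle UVX: |145 − 199| < VX < 145 + 199, i.e. 54 < VX < 344.
From triangle WVX: 48 < VX < 176.
Both must hold, so VX lies in the intersection.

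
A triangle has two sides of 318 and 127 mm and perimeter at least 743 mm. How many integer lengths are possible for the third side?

147

Triangle inequality: 191 < x < 445. Perimeter ≥ 743 gives x ≥ 743 − 318 − 127 = 298.
So 298 ≤ x < 445; integers 298 through 444: 147 values.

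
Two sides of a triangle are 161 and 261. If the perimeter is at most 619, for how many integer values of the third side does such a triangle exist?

97

Triangle inequality: 100 < x < 422. Perimeter ≤ 619 gives x ≤ 619 − 161 − 261 = 197.
So 100 < x ≤ 197; integers 101 through 197: 97 values.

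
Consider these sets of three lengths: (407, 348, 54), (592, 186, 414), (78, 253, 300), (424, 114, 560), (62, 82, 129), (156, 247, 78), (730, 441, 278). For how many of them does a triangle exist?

(54,348,407): 54+348 ≤ 407 → not valid
(186,414,592): 186+414 > 592 → valid
(78,253,300): 78+253 > 300 → valid
(114,424,560): 114+424 ≤ 560 → not valid
(62,82,129): 62+82 > 129 → valid
(78,156,247): 78+156 ≤ 247 → not valid
(278,441,730): 278+441 ≤ 730 → not valid
3 of the 7 triples form a triangle.

3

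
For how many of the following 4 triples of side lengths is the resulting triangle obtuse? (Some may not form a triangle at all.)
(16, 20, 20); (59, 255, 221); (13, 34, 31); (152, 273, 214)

(16,20,20): 16²+20² = 656 > 400 = 20² → acute
(59,255,221): 59²+221² = 52322 < 65025 = 255² → obtuse
(13,34,31): 13²+31² = 1130 < 1156 = 34² → obtuse
(152,273,214): 152²+214² = 68900 < 74529 = 273² → obtuse
3 of the 4 are obtuse.

3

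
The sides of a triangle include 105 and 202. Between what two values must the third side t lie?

97 < t < 307

By the triangle inequality, t must be less than 105 + 202 = 307 and greater than |105 − 202| = 97.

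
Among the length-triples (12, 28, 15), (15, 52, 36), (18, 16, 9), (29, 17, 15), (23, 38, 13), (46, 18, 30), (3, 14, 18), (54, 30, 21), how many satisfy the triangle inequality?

3

(12,15,28): 12+15 ≤ 28 → not valid
(15,36,52): 15+36 ≤ 52 → not valid
(9,16,18): 9+16 > 18 → valid
(15,17,29): 15+17 > 29 → valid
(13,23,38): 13+23 ≤ 38 → not valid
(18,30,46): 18+30 > 46 → valid
(3,14,18): 3+14 ≤ 18 → not valid
(21,30,54): 21+30 ≤ 54 → not valid
3 of the 8 triples form a triangle.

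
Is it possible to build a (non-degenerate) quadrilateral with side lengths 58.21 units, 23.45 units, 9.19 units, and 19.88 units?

No

For a quadrilateral, each side must be shorter than the sum of the others.
Here the longest side is 58.21, but the remaining 3 sides sum to only 52.52.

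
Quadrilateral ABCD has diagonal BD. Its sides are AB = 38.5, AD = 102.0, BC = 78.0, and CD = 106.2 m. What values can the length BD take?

From triangle ABD: |38.5 − 102.0| < BD < 38.5 + 102.0, i.e. 63.5 < BD < 140.5.
From triangle CBD: 28.2 < BD < 184.2.
Both must hold, so BD lies in the intersection.

63.5 < BD < 140.5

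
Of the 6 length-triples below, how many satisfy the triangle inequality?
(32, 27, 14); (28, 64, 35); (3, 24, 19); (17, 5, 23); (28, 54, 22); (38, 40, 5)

2

(14,27,32): 14+27 > 32 → valid
(28,35,64): 28+35 ≤ 64 → not valid
(3,19,24): 3+19 ≤ 24 → not valid
(5,17,23): 5+17 ≤ 23 → not valid
(22,28,54): 22+28 ≤ 54 → not valid
(5,38,40): 5+38 > 40 → valid
2 of the 6 triples form a triangle.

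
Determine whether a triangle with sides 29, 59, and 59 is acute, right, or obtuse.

Compare the square of the longest side to the sum of squares of the other two: 29² + 59² = 4322 > 3481 = 59².

acute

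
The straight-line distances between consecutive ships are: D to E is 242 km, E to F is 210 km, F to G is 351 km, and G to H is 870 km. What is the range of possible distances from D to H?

The maximum is all hops collinear in one direction: 242 + 210 + 351 + 870 = 1673.
The longest hop is 870; the others sum to 803. Folding the others back against it leaves at least 870 − 803 = 67.

67 ≤ DH ≤ 1673 km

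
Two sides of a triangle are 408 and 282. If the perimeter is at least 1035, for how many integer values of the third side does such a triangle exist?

345

Triangle inequality: 126 < x < 690. Perimeter ≥ 1035 gives x ≥ 1035 − 408 − 282 = 345.
So 345 ≤ x < 690; integers 345 through 689: 345 values.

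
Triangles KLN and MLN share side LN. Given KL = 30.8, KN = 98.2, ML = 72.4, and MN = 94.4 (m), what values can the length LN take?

From triangle KLN: |30.8 − 98.2| < LN < 30.8 + 98.2, i.e. 67.4 < LN < 129.0.
From triangle MLN: 22.0 < LN < 166.8.
Both must hold, so LN lies in the intersection.

67.4 < LN < 129.0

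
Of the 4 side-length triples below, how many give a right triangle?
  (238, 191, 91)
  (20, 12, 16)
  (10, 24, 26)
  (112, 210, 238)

3

(238,191,91): 91²+191² = 44762 < 56644 = 238² → obtuse
(20,12,16): 12²+16² = 400 = 20² → right
(10,24,26): 10²+24² = 676 = 26² → right
(112,210,238): 112²+210² = 56644 = 238² → right
3 of the 4 are right.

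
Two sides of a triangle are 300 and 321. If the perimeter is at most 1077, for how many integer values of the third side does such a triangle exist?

Triangle inequality: 21 < x < 621. Perimeter ≤ 1077 gives x ≤ 1077 − 300 − 321 = 456.
So 21 < x ≤ 456; integers 22 through 456: 435 values.

435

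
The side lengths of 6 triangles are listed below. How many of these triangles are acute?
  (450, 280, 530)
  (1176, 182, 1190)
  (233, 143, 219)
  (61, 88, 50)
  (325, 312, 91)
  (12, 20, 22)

2

(450,280,530): 280²+450² = 280900 = 530² → right
(1176,182,1190): 182²+1176² = 1416100 = 1190² → right
(233,143,219): 143²+219² = 68410 > 54289 = 233² → acute
(61,88,50): 50²+61² = 6221 < 7744 = 88² → obtuse
(325,312,91): 91²+312² = 105625 = 325² → right
(12,20,22): 12²+20² = 544 > 484 = 22² → acute
2 of the 6 are acute.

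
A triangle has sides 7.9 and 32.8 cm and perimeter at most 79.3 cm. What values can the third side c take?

24.9 < c ≤ 38.6

Triangle inequality alone gives 24.9 < c < 40.7.
The perimeter condition gives c ≤ 79.3 − 7.9 − 32.8 = 38.6.
Intersecting the two: 24.9 < c ≤ 38.6.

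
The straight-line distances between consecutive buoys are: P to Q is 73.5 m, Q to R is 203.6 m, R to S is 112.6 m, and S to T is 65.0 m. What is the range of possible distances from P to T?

The maximum is all hops collinear in one direction: 73.5 + 203.6 + 112.6 + 65.0 = 454.7.
The longest hop is 203.6; the others sum to 251.1. Since 203.6 ≤ 251.1, the path can fold back on itself completely, so the minimum distance is 0.

0 ≤ PT ≤ 454.7 m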